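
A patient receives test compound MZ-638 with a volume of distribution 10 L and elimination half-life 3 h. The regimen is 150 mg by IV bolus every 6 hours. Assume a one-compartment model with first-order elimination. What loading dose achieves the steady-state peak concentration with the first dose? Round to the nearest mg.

200 mg

f = (1/2)^(6/3) ≈ 0.250000; accumulation ratio R = 1/(1−f) ≈ 1.33333.
Loading dose to hit Cmax,ss on first dose: D_load = D_maint·R ≈ 150 × 1.33333 ≈ 200.00 mg.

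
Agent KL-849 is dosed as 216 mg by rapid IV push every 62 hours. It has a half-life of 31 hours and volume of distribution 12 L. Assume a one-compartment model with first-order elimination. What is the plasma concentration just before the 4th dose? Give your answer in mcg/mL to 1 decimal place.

f = (1/2)^(τ/t½) = (1/2)^(62/31) ≈ 0.2500.
C₀ = D/Vd = 216/12 ≈ 18.000 mcg/mL.
Before the 4th dose, 3 doses have been given. Superposition: Cmin = C₀·(f + f² + … + f^3).
≈ 18.000 × (0.2500 + 0.0625 + 0.0156) ≈ 18.000 × 0.3281 ≈ 5.906 mcg/mL.

5.9 mcg/mL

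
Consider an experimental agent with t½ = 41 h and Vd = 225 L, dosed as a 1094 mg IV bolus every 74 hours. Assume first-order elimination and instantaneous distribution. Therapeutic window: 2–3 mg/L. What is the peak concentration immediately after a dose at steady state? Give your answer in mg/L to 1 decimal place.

τ/t½ = 74/41 ≈ 1.8049, so fraction remaining f = (1/2)^(74/41) ≈ 0.2862.
Accumulation ratio R = 1/(1 − f) ≈ 1/0.7138 ≈ 1.4010.
Each bolus raises the concentration by D/Vd = 1094/225 ≈ 4.862 mg/L.
Steady-state peak Cmax,ss = C₀·R ≈ 4.862 × 1.4010 ≈ 6.812 mg/L.
Peak 6.8 mg/L vs MTC 3 mg/L: exceeds toxic threshold.

6.8 mg/L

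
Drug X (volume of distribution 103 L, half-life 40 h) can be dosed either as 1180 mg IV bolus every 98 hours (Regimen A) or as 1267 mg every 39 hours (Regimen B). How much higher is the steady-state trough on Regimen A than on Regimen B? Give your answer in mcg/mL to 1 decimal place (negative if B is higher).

-10.2 mcg/mL

Regimen A: f = (1/2)^(98/40) ≈ 0.1830; Cmin,ss = (1180/103)·f/(1−f) ≈ 2.566 mcg/mL.
Regimen B: f = (1/2)^(39/40) ≈ 0.5087; Cmin,ss = (1267/103)·f/(1−f) ≈ 12.737 mcg/mL.
Difference ≈ 2.566 − 12.737 ≈ -10.171 mcg/mL.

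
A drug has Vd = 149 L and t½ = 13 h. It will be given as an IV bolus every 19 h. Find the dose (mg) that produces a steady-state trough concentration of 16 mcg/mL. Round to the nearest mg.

τ/t½ = 19/13 ≈ 1.4615, so f = (1/2)^(19/13) ≈ 0.363106.
Cmin,ss = (D/Vd)·f/(1−f), so D = Cmin,ss·Vd·(1−f)/f.
D = 16 × 149 × (1−f)/f ≈ 16 × 149 × 1.75402 ≈ 4181.58 mg.

4182 mg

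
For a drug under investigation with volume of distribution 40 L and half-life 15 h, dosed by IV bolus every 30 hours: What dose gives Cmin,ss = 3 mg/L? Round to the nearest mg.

τ/t½ = 30/15 ≈ 2, so f = (1/2)^(30/15) ≈ 0.250000.
Cmin,ss = (D/Vd)·f/(1−f), so D = Cmin,ss·Vd·(1−f)/f.
D = 3 × 40 × (1−f)/f ≈ 3 × 40 × 3.00000 ≈ 360.00 mg.

360 mg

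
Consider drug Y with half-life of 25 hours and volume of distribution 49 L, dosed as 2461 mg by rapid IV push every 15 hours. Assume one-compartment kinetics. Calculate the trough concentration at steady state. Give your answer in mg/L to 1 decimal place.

97.4 mg/L

k = ln2/t½ = ln2/25 ≈ 0.027726 h⁻¹; fraction remaining f = e^(−kτ) = e^(−0.027726×15) ≈ 0.6598.
Accumulation ratio R = 1/(1 − f) ≈ 1/0.3402 ≈ 2.9394.
Each bolus raises the concentration by D/Vd = 2461/49 ≈ 50.224 mg/L.
Steady-state peak Cmax,ss = C₀·R ≈ 50.224 × 2.9394 ≈ 147.628 mg/L.
Steady-state trough Cmin,ss = Cmax,ss·f ≈ 147.628 × 0.6598 ≈ 97.405 mg/L.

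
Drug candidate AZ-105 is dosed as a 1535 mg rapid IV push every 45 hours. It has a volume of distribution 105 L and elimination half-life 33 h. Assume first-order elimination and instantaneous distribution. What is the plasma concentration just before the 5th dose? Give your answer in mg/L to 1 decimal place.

9.1 mg/L

f = (1/2)^(τ/t½) = (1/2)^(45/33) ≈ 0.3886.
C₀ = D/Vd = 1535/105 ≈ 14.619 mg/L.
Before the 5th dose, 4 doses have been given. Superposition: Cmin = C₀·(f + f² + … + f^4).
≈ 14.619 × (0.3886 + 0.1510 + 0.0587 + 0.0228) ≈ 14.619 × 0.6211 ≈ 9.080 mg/L.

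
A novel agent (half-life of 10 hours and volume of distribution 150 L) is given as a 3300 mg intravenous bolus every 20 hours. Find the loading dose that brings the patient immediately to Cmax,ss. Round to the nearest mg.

4400 mg

f = (1/2)^(20/10) ≈ 0.250000; accumulation ratio R = 1/(1−f) ≈ 1.33333.
Loading dose to hit Cmax,ss on first dose: D_load = D_maint·R ≈ 3300 × 1.33333 ≈ 4399.99 mg.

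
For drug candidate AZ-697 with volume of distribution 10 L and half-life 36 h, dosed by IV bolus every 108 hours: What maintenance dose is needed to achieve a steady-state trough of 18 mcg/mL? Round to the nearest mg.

1260 mg

τ/t½ = 108/36 ≈ 3, so f = (1/2)^(108/36) ≈ 0.125000.
Cmin,ss = (D/Vd)·f/(1−f), so D = Cmin,ss·Vd·(1−f)/f.
D = 18 × 10 × (1−f)/f ≈ 18 × 10 × 7.00000 ≈ 1260.00 mg.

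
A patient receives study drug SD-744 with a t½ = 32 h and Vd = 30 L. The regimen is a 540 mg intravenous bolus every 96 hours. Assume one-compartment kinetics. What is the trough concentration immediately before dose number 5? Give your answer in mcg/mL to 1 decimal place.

f = (1/2)^(τ/t½) = (1/2)^(96/32) ≈ 0.1250.
C₀ = D/Vd = 540/30 ≈ 18.000 mcg/mL.
Before the 5th dose, 4 doses have been given. Superposition: Cmin = C₀·(f + f² + … + f^4).
≈ 18.000 × (0.1250 + 0.0156 + 0.0020 + 0.0002) ≈ 18.000 × 0.1428 ≈ 2.570 mcg/mL.

2.6 mcg/mL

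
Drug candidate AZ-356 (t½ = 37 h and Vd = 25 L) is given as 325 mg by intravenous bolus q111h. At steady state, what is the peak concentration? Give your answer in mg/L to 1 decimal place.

The dosing interval is 3 half-lives, so f = 2^(−3) = 0.125.
At steady state, R = 1/(1 − 0.125) = 8/7.
Single-dose peak C₀ = D/Vd = 325/25 = 13 mg/L.
Steady-state peak Cmax,ss = C₀·R = 13 × 8/7 ≈ 14.857 mg/L.

14.9 mg/L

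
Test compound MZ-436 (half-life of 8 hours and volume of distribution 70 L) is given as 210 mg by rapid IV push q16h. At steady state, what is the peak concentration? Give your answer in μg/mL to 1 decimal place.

4.0 μg/mL

The dosing interval is 2 half-lives, so f = 2^(−2) = 0.25.
At steady state, R = 1/(1 − 0.25) = 4/3.
Single-dose peak C₀ = D/Vd = 210/70 = 3 μg/mL.
Steady-state peak Cmax,ss = C₀·R = 3 × 4/3 ≈ 4.000 μg/mL.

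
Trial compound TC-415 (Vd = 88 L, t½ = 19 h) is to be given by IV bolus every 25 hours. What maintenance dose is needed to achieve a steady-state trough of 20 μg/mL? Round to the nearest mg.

τ/t½ = 25/19 ≈ 1.3158, so f = (1/2)^(25/19) ≈ 0.401706.
Cmin,ss = (D/Vd)·f/(1−f), so D = Cmin,ss·Vd·(1−f)/f.
D = 20 × 88 × (1−f)/f ≈ 20 × 88 × 1.48938 ≈ 2621.31 mg.

2621 mg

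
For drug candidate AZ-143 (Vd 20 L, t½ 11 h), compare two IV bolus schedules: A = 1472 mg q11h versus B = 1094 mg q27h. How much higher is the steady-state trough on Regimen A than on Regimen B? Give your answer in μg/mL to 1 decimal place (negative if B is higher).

61.4 μg/mL

Regimen A: f = (1/2)^(11/11) ≈ 0.5000; Cmin,ss = (1472/20)·f/(1−f) ≈ 73.600 μg/mL.
Regimen B: f = (1/2)^(27/11) ≈ 0.1824; Cmin,ss = (1094/20)·f/(1−f) ≈ 12.203 μg/mL.
Difference ≈ 73.600 − 12.203 ≈ 61.397 μg/mL.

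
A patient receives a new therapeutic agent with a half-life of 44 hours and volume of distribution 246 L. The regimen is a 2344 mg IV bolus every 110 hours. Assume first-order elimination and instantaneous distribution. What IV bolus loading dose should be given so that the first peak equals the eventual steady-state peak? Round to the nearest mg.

2847 mg

f = (1/2)^(110/44) ≈ 0.176777; accumulation ratio R = 1/(1−f) ≈ 1.21474.
Loading dose to hit Cmax,ss on first dose: D_load = D_maint·R ≈ 2344 × 1.21474 ≈ 2847.35 mg.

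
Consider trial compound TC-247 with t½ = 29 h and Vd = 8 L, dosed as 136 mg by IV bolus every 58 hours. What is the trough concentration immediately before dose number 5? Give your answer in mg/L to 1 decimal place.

f = (1/2)^(τ/t½) = (1/2)^(58/29) ≈ 0.2500.
C₀ = D/Vd = 136/8 ≈ 17.000 mg/L.
Before the 5th dose, 4 doses have been given. Superposition: Cmin = C₀·(f + f² + … + f^4).
≈ 17.000 × (0.2500 + 0.0625 + 0.0156 + 0.0039) ≈ 17.000 × 0.3320 ≈ 5.644 mg/L.

5.6 mg/L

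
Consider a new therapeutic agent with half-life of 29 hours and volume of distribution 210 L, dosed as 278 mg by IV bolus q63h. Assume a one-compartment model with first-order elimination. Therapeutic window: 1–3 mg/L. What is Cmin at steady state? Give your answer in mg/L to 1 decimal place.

0.4 mg/L

Over one 63-h interval, 63/29 ≈ 2.1724 half-lives elapse, leaving f ≈ 0.2218 of each dose.
Each bolus raises the concentration by D/Vd = 278/210 ≈ 1.324 mg/L.
Steady-state trough Cmin,ss = C₀·f/(1−f) ≈ 1.324 × 0.2218/0.7782 ≈ 0.377 mg/L.
Trough 0.4 mg/L vs MEC 1 mg/L: subtherapeutic.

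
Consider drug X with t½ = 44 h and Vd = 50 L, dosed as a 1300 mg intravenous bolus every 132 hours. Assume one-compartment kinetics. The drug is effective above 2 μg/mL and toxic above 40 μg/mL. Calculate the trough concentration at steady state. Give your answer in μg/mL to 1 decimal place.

τ = 132 h = 3 half-lives, so f = (1/2)^3 = 0.125.
At steady state, R = 1/(1 − 0.125) = 8/7.
Single-dose peak C₀ = D/Vd = 1300/50 = 26 μg/mL.
Steady-state peak Cmax,ss = C₀·R = 26 × 8/7 ≈ 29.714 μg/mL.
Steady-state trough Cmin,ss = Cmax,ss·f ≈ 29.714 × 0.125 ≈ 3.714 μg/mL.
Trough 3.7 μg/mL vs MEC 2 μg/mL: adequate.

3.7 μg/mL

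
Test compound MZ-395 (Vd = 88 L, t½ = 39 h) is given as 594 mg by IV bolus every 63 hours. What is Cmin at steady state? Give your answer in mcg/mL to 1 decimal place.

3.3 mcg/mL

Over one 63-h interval, 63/39 ≈ 1.6154 half-lives elapse, leaving f ≈ 0.3264 of each dose.
Single-dose peak C₀ = D/Vd = 594/88 ≈ 6.750 mcg/mL.
Steady-state trough Cmin,ss = C₀·f/(1−f) ≈ 6.750 × 0.3264/0.6736 ≈ 3.271 mcg/mL.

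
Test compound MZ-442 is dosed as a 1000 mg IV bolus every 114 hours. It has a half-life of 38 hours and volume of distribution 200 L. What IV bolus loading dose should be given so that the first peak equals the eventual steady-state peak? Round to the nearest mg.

1143 mg

f = (1/2)^(114/38) ≈ 0.125000; accumulation ratio R = 1/(1−f) ≈ 1.14286.
Loading dose to hit Cmax,ss on first dose: D_load = D_maint·R ≈ 1000 × 1.14286 ≈ 1142.86 mg.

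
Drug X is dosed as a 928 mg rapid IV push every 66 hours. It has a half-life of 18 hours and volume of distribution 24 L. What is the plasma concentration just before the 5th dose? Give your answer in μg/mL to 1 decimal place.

3.3 μg/mL

f = (1/2)^(τ/t½) = (1/2)^(66/18) ≈ 0.0787.
C₀ = D/Vd = 928/24 ≈ 38.667 μg/mL.
Before the 5th dose, 4 doses have been given. Superposition: Cmin = C₀·(f + f² + … + f^4).
≈ 38.667 × (0.0787 + 0.0062 + 0.0005 + 0.0000) ≈ 38.667 × 0.0854 ≈ 3.302 μg/mL.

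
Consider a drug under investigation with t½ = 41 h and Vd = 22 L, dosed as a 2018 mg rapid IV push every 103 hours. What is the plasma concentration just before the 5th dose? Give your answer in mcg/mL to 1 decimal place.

19.5 mcg/mL

f = (1/2)^(τ/t½) = (1/2)^(103/41) ≈ 0.1753.
C₀ = D/Vd = 2018/22 ≈ 91.727 mcg/mL.
Before the 5th dose, 4 doses have been given. Superposition: Cmin = C₀·(f + f² + … + f^4).
≈ 91.727 × (0.1753 + 0.0307 + 0.0054 + 0.0009) ≈ 91.727 × 0.2123 ≈ 19.474 mcg/mL.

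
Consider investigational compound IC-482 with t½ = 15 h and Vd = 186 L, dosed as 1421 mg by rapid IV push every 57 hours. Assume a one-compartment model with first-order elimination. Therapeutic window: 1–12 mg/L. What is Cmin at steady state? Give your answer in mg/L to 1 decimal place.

0.6 mg/L

Over one 57-h interval, 57/15 ≈ 3.8 half-lives elapse, leaving f ≈ 0.0718 of each dose.
Accumulation ratio R = 1/(1 − f) ≈ 1/0.9282 ≈ 1.0774.
Single-dose peak C₀ = D/Vd = 1421/186 ≈ 7.640 mg/L.
Steady-state peak Cmax,ss = C₀·R ≈ 7.640 × 1.0774 ≈ 8.231 mg/L.
One interval later, Cmin,ss = Cmax,ss·e^(−kτ) ≈ 8.231 × 0.0718 ≈ 0.591 mg/L.
Trough 0.6 mg/L vs MEC 1 mg/L: subtherapeutic.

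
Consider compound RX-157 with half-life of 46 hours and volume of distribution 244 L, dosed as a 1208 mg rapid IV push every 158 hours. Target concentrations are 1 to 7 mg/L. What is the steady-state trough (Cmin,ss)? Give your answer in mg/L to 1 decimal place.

0.5 mg/L

τ/t½ = 158/46 ≈ 3.4348, so fraction remaining f = (1/2)^(158/46) ≈ 0.0925.
Single-dose peak C₀ = D/Vd = 1208/244 ≈ 4.951 mg/L.
Steady-state trough Cmin,ss = C₀·f/(1−f) ≈ 4.951 × 0.0925/0.9075 ≈ 0.505 mg/L.
Trough 0.5 mg/L vs MEC 1 mg/L: subtherapeutic.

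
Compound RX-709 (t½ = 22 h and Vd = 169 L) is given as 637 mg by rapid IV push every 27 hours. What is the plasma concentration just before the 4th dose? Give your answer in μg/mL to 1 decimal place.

f = (1/2)^(τ/t½) = (1/2)^(27/22) ≈ 0.4271.
C₀ = D/Vd = 637/169 ≈ 3.769 μg/mL.
Before the 4th dose, 3 doses have been given. Superposition: Cmin = C₀·(f + f² + … + f^3).
≈ 3.769 × (0.4271 + 0.1824 + 0.0779) ≈ 3.769 × 0.6874 ≈ 2.591 μg/mL.

2.6 μg/mL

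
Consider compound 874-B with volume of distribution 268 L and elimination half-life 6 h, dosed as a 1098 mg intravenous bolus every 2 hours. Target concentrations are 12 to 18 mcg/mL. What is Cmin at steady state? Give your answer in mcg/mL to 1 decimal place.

Over one 2-h interval, 2/6 ≈ 0.33333 half-lives elapse, leaving f ≈ 0.7937 of each dose.
At steady state, accumulation factor R = 1/(1 − e^(−kτ)) ≈ 4.8473.
Each bolus raises the concentration by D/Vd = 1098/268 ≈ 4.097 mcg/mL.
Cmax,ss = C₀/(1 − f) ≈ 4.097/0.2063 ≈ 19.859 mcg/mL.
One interval later, Cmin,ss = Cmax,ss·e^(−kτ) ≈ 19.859 × 0.7937 ≈ 15.762 mcg/mL.
Trough 15.8 mcg/mL vs MEC 12 mcg/mL: adequate.

15.8 mcg/mL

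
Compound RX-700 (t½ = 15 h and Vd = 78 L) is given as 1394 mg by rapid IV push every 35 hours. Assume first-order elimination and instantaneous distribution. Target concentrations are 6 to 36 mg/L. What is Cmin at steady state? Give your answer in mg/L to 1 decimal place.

τ/t½ = 35/15 ≈ 2.3333, so fraction remaining f = (1/2)^(35/15) ≈ 0.1984.
Each bolus raises the concentration by D/Vd = 1394/78 ≈ 17.872 mg/L.
Steady-state trough Cmin,ss = C₀·f/(1−f) ≈ 17.872 × 0.1984/0.8016 ≈ 4.423 mg/L.
Trough 4.4 mg/L vs MEC 6 mg/L: subtherapeutic.

4.4 mg/L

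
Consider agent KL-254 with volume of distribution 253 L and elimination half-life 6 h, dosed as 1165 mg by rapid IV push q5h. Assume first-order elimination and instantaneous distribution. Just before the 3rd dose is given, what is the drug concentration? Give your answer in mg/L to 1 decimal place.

f = (1/2)^(τ/t½) = (1/2)^(5/6) ≈ 0.5612.
C₀ = D/Vd = 1165/253 ≈ 4.605 mg/L.
Before the 3rd dose, 2 doses have been given. Superposition: Cmin = C₀·(f + f²).
≈ 4.605 × (0.5612 + 0.3149) ≈ 4.605 × 0.8761 ≈ 4.034 mg/L.

4.0 mg/L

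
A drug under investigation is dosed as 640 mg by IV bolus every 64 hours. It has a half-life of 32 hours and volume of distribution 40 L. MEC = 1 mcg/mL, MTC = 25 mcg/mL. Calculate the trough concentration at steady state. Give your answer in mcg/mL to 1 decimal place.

5.3 mcg/mL

τ = 64 h = 2 half-lives, so f = (1/2)^2 = 0.25.
Accumulation ratio R = 1/(1 − f) = 1/0.75 = 4/3.
Single-dose peak C₀ = D/Vd = 640/40 = 16 mcg/mL.
Steady-state peak Cmax,ss = C₀·R = 16 × 4/3 ≈ 21.333 mcg/mL.
Steady-state trough Cmin,ss = Cmax,ss·f ≈ 21.333 × 0.25 ≈ 5.333 mcg/mL.
Trough 5.3 mcg/mL vs MEC 1 mcg/mL: adequate.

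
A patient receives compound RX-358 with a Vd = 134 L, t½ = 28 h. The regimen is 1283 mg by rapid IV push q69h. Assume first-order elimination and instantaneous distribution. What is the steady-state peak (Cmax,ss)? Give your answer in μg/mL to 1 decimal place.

τ/t½ = 69/28 ≈ 2.4643, so fraction remaining f = (1/2)^(69/28) ≈ 0.1812.
At steady state, accumulation factor R = 1/(1 − e^(−kτ)) ≈ 1.2213.
Each bolus raises the concentration by D/Vd = 1283/134 ≈ 9.575 μg/mL.
Steady-state peak Cmax,ss = C₀·R ≈ 9.575 × 1.2213 ≈ 11.694 μg/mL.

11.7 μg/mL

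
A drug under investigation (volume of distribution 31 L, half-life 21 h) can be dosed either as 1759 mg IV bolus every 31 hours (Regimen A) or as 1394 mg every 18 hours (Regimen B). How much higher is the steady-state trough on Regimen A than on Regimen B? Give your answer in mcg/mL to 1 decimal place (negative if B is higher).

Regimen A: f = (1/2)^(31/21) ≈ 0.3594; Cmin,ss = (1759/31)·f/(1−f) ≈ 31.834 mcg/mL.
Regimen B: f = (1/2)^(18/21) ≈ 0.5520; Cmin,ss = (1394/31)·f/(1−f) ≈ 55.407 mcg/mL.
Difference ≈ 31.834 − 55.407 ≈ -23.573 mcg/mL.

-23.6 mcg/mL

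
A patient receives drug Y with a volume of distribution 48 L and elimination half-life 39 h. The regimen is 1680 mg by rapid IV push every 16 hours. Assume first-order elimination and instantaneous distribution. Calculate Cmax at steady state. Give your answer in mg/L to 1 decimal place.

τ/t½ = 16/39 ≈ 0.41026, so fraction remaining f = (1/2)^(16/39) ≈ 0.7525.
At steady state, accumulation factor R = 1/(1 − e^(−kτ)) ≈ 4.0404.
Single-dose peak C₀ = D/Vd = 1680/48 ≈ 35.000 mg/L.
Steady-state peak Cmax,ss = C₀·R ≈ 35.000 × 4.0404 ≈ 141.414 mg/L.

141.4 mg/L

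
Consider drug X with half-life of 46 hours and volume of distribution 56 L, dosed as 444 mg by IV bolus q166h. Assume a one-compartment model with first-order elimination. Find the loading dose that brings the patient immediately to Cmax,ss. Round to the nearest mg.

484 mg

f = (1/2)^(166/46) ≈ 0.081974; accumulation ratio R = 1/(1−f) ≈ 1.08929.
Loading dose to hit Cmax,ss on first dose: D_load = D_maint·R ≈ 444 × 1.08929 ≈ 483.64 mg.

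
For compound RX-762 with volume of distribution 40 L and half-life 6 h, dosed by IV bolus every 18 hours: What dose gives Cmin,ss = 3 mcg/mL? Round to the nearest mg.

840 mg

τ/t½ = 18/6 ≈ 3, so f = (1/2)^(18/6) ≈ 0.125000.
Cmin,ss = (D/Vd)·f/(1−f), so D = Cmin,ss·Vd·(1−f)/f.
D = 3 × 40 × (1−f)/f ≈ 3 × 40 × 7.00000 ≈ 840.00 mg.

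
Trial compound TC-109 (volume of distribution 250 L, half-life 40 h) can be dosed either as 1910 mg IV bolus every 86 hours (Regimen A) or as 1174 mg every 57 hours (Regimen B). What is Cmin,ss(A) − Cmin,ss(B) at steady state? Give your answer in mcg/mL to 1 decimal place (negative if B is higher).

-0.6 mcg/mL

Regimen A: f = (1/2)^(86/40) ≈ 0.2253; Cmin,ss = (1910/250)·f/(1−f) ≈ 2.222 mcg/mL.
Regimen B: f = (1/2)^(57/40) ≈ 0.3724; Cmin,ss = (1174/250)·f/(1−f) ≈ 2.786 mcg/mL.
Difference ≈ 2.222 − 2.786 ≈ -0.564 mcg/mL.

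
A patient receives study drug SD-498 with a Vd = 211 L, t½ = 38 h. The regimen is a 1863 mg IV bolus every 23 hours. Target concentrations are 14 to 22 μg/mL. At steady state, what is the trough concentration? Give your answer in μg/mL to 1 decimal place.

16.9 μg/mL

Over one 23-h interval, 23/38 ≈ 0.60526 half-lives elapse, leaving f ≈ 0.6574 of each dose.
Accumulation ratio R = 1/(1 − f) ≈ 1/0.3426 ≈ 2.9189.
Single-dose peak C₀ = D/Vd = 1863/211 ≈ 8.829 μg/mL.
Cmax,ss = C₀/(1 − f) ≈ 8.829/0.3426 ≈ 25.771 μg/mL.
One interval later, Cmin,ss = Cmax,ss·e^(−kτ) ≈ 25.771 × 0.6574 ≈ 16.942 μg/mL.
Trough 16.9 μg/mL vs MEC 14 μg/mL: adequate.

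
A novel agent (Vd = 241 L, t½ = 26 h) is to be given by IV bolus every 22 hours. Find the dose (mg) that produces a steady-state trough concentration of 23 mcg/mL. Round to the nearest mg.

τ/t½ = 22/26 ≈ 0.84615, so f = (1/2)^(22/26) ≈ 0.556266.
Cmin,ss = (D/Vd)·f/(1−f), so D = Cmin,ss·Vd·(1−f)/f.
D = 23 × 241 × (1−f)/f ≈ 23 × 241 × 0.79770 ≈ 4421.65 mg.

4422 mg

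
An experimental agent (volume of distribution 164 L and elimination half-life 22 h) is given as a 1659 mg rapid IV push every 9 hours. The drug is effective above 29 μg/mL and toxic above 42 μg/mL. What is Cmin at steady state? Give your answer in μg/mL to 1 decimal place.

30.9 μg/mL

k = ln2/t½ = ln2/22 ≈ 0.031507 h⁻¹; fraction remaining f = e^(−kτ) = e^(−0.031507×9) ≈ 0.7531.
Accumulation ratio R = 1/(1 − f) ≈ 1/0.2469 ≈ 4.0502.
Each bolus raises the concentration by D/Vd = 1659/164 ≈ 10.116 μg/mL.
Steady-state peak Cmax,ss = C₀·R ≈ 10.116 × 4.0502 ≈ 40.972 μg/mL.
Steady-state trough Cmin,ss = Cmax,ss·f ≈ 40.972 × 0.7531 ≈ 30.856 μg/mL.
Trough 30.9 μg/mL vs MEC 29 μg/mL: adequate.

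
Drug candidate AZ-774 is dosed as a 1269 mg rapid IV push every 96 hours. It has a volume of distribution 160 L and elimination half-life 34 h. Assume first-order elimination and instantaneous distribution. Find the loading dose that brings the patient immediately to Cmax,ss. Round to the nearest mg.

f = (1/2)^(96/34) ≈ 0.141264; accumulation ratio R = 1/(1−f) ≈ 1.16450.
Loading dose to hit Cmax,ss on first dose: D_load = D_maint·R ≈ 1269 × 1.16450 ≈ 1477.75 mg.

1478 mg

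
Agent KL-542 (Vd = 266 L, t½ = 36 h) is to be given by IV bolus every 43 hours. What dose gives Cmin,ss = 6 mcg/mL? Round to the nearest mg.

2057 mg

τ/t½ = 43/36 ≈ 1.1944, so f = (1/2)^(43/36) ≈ 0.436955.
Cmin,ss = (D/Vd)·f/(1−f), so D = Cmin,ss·Vd·(1−f)/f.
D = 6 × 266 × (1−f)/f ≈ 6 × 266 × 1.28857 ≈ 2056.56 mg.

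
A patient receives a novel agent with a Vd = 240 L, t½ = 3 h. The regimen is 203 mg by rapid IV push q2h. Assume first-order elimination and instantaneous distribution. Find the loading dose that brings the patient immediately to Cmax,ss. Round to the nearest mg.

f = (1/2)^(2/3) ≈ 0.629961; accumulation ratio R = 1/(1−f) ≈ 2.70242.
Loading dose to hit Cmax,ss on first dose: D_load = D_maint·R ≈ 203 × 2.70242 ≈ 548.59 mg.

549 mg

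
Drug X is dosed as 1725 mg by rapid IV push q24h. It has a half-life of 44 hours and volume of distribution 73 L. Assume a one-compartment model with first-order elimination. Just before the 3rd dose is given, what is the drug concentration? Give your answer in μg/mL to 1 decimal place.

27.3 μg/mL

f = (1/2)^(τ/t½) = (1/2)^(24/44) ≈ 0.6852.
C₀ = D/Vd = 1725/73 ≈ 23.630 μg/mL.
Before the 3rd dose, 2 doses have been given. Superposition: Cmin = C₀·(f + f²).
≈ 23.630 × (0.6852 + 0.4695) ≈ 23.630 × 1.1547 ≈ 27.286 μg/mL.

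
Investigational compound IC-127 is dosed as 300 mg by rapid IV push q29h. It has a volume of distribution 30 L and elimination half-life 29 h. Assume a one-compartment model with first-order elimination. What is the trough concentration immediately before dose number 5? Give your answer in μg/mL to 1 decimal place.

9.4 μg/mL

f = (1/2)^(τ/t½) = (1/2)^(29/29) ≈ 0.5000.
C₀ = D/Vd = 300/30 ≈ 10.000 μg/mL.
Before the 5th dose, 4 doses have been given. Superposition: Cmin = C₀·(f + f² + … + f^4).
≈ 10.000 × (0.5000 + 0.2500 + 0.1250 + 0.0625) ≈ 10.000 × 0.9375 ≈ 9.375 μg/mL.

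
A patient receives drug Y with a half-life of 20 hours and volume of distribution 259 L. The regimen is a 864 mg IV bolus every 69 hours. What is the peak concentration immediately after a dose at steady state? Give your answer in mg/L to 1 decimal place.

3.7 mg/L

k = ln2/t½ = ln2/20 ≈ 0.034657 h⁻¹; fraction remaining f = e^(−kτ) = e^(−0.034657×69) ≈ 0.0915.
Accumulation ratio R = 1/(1 − f) ≈ 1/0.9085 ≈ 1.1007.
Single-dose peak C₀ = D/Vd = 864/259 ≈ 3.336 mg/L.
Steady-state peak Cmax,ss = C₀·R ≈ 3.336 × 1.1007 ≈ 3.672 mg/L.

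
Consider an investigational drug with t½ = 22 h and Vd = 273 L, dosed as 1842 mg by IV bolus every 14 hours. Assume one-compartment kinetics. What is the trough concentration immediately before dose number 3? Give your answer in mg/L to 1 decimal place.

f = (1/2)^(τ/t½) = (1/2)^(14/22) ≈ 0.6433.
C₀ = D/Vd = 1842/273 ≈ 6.747 mg/L.
Before the 3rd dose, 2 doses have been given. Superposition: Cmin = C₀·(f + f²).
≈ 6.747 × (0.6433 + 0.4138) ≈ 6.747 × 1.0571 ≈ 7.132 mg/L.

7.1 mg/L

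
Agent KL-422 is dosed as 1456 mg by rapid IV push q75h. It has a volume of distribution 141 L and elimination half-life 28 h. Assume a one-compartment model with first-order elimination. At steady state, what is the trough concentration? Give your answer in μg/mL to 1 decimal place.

k = ln2/t½ = ln2/28 ≈ 0.024755 h⁻¹; fraction remaining f = e^(−kτ) = e^(−0.024755×75) ≈ 0.1562.
At steady state, accumulation factor R = 1/(1 − e^(−kτ)) ≈ 1.1851.
Single-dose peak C₀ = D/Vd = 1456/141 ≈ 10.326 μg/mL.
Cmax,ss = C₀/(1 − f) ≈ 10.326/0.8438 ≈ 12.237 μg/mL.
Steady-state trough Cmin,ss = Cmax,ss·f ≈ 12.237 × 0.1562 ≈ 1.911 μg/mL.

1.9 μg/mL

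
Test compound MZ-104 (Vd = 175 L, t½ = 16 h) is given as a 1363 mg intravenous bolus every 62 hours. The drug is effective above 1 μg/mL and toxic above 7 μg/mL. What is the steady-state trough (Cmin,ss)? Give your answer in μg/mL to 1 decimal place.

Over one 62-h interval, 62/16 ≈ 3.875 half-lives elapse, leaving f ≈ 0.0682 of each dose.
Accumulation ratio R = 1/(1 − f) ≈ 1/0.9318 ≈ 1.0732.
Each bolus raises the concentration by D/Vd = 1363/175 ≈ 7.789 μg/mL.
Cmax,ss = C₀/(1 − f) ≈ 7.789/0.9318 ≈ 8.359 μg/mL.
One interval later, Cmin,ss = Cmax,ss·e^(−kτ) ≈ 8.359 × 0.0682 ≈ 0.570 μg/mL.
Trough 0.6 μg/mL vs MEC 1 μg/mL: subtherapeutic.

0.6 μg/mL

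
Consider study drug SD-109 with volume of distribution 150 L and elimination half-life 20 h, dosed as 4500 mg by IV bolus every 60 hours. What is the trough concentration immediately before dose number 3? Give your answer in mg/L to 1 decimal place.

4.2 mg/L

f = (1/2)^(τ/t½) = (1/2)^(60/20) ≈ 0.1250.
C₀ = D/Vd = 4500/150 ≈ 30.000 mg/L.
Before the 3rd dose, 2 doses have been given. Superposition: Cmin = C₀·(f + f²).
≈ 30.000 × (0.1250 + 0.0156) ≈ 30.000 × 0.1406 ≈ 4.218 mg/L.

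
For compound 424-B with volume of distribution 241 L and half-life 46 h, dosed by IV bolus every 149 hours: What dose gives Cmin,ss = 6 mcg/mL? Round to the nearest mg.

τ/t½ = 149/46 ≈ 3.2391, so f = (1/2)^(149/46) ≈ 0.105907.
Cmin,ss = (D/Vd)·f/(1−f), so D = Cmin,ss·Vd·(1−f)/f.
D = 6 × 241 × (1−f)/f ≈ 6 × 241 × 8.44225 ≈ 12207.49 mg.

12207 mg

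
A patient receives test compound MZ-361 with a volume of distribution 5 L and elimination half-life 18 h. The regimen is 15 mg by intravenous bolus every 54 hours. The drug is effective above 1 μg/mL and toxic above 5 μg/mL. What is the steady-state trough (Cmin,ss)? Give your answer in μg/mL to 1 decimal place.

τ = 54 h = 3 half-lives, so f = (1/2)^3 = 0.125.
Accumulation ratio R = 1/(1 − f) = 1/0.875 = 8/7.
Single-dose peak C₀ = D/Vd = 15/5 = 3 μg/mL.
Steady-state peak Cmax,ss = C₀·R = 3 × 8/7 ≈ 3.429 μg/mL.
Steady-state trough Cmin,ss = Cmax,ss·f ≈ 3.429 × 0.125 ≈ 0.429 μg/mL.
Trough 0.4 μg/mL vs MEC 1 μg/mL: subtherapeutic.

0.4 μg/mL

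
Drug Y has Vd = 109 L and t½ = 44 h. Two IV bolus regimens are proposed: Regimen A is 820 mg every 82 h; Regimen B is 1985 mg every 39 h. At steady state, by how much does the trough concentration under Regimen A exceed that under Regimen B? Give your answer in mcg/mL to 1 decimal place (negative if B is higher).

-18.6 mcg/mL

Regimen A: f = (1/2)^(82/44) ≈ 0.2748; Cmin,ss = (820/109)·f/(1−f) ≈ 2.851 mcg/mL.
Regimen B: f = (1/2)^(39/44) ≈ 0.5410; Cmin,ss = (1985/109)·f/(1−f) ≈ 21.464 mcg/mL.
Difference ≈ 2.851 − 21.464 ≈ -18.613 mcg/mL.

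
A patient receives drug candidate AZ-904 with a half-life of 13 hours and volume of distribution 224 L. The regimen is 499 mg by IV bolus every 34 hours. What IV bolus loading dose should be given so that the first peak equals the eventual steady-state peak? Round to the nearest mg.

596 mg

f = (1/2)^(34/13) ≈ 0.163189; accumulation ratio R = 1/(1−f) ≈ 1.19501.
Loading dose to hit Cmax,ss on first dose: D_load = D_maint·R ≈ 499 × 1.19501 ≈ 596.31 mg.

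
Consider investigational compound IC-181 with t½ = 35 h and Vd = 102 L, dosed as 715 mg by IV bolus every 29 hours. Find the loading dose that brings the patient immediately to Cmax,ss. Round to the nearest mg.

1636 mg

f = (1/2)^(29/35) ≈ 0.563087; accumulation ratio R = 1/(1−f) ≈ 2.28879.
Loading dose to hit Cmax,ss on first dose: D_load = D_maint·R ≈ 715 × 2.28879 ≈ 1636.48 mg.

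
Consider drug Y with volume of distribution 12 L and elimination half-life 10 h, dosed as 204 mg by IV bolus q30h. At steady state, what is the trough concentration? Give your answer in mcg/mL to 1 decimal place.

2.4 mcg/mL

The dosing interval is 3 half-lives, so f = 2^(−3) = 0.125.
At steady state, R = 1/(1 − 0.125) = 8/7.
Single-dose peak C₀ = D/Vd = 204/12 = 17 mcg/mL.
Steady-state peak Cmax,ss = C₀·R = 17 × 8/7 ≈ 19.429 mcg/mL.
Steady-state trough Cmin,ss = Cmax,ss·f ≈ 19.429 × 0.125 ≈ 2.429 mcg/mL.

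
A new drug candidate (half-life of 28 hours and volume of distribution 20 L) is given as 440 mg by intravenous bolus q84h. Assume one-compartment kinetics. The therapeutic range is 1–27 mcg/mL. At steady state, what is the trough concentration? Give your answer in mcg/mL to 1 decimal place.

τ = 84 h = 3 half-lives, so f = (1/2)^3 = 0.125.
At steady state, R = 1/(1 − 0.125) = 8/7.
Single-dose peak C₀ = D/Vd = 440/20 = 22 mcg/mL.
Steady-state peak Cmax,ss = C₀·R = 22 × 8/7 ≈ 25.143 mcg/mL.
Steady-state trough Cmin,ss = Cmax,ss·f ≈ 25.143 × 0.125 ≈ 3.143 mcg/mL.
Trough 3.1 mcg/mL vs MEC 1 mcg/mL: adequate.

3.1 mcg/mL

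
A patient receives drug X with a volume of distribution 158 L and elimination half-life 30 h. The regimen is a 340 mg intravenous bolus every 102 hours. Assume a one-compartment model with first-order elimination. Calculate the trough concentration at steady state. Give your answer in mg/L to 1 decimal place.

0.2 mg/L

Over one 102-h interval, 102/30 ≈ 3.4 half-lives elapse, leaving f ≈ 0.0947 of each dose.
Each bolus raises the concentration by D/Vd = 340/158 ≈ 2.152 mg/L.
Steady-state trough Cmin,ss = C₀·f/(1−f) ≈ 2.152 × 0.0947/0.9053 ≈ 0.225 mg/L.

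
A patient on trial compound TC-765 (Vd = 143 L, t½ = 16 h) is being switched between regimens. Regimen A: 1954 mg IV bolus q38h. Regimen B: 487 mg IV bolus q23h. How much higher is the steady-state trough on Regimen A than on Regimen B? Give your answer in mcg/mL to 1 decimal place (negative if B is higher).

1.3 mcg/mL

Regimen A: f = (1/2)^(38/16) ≈ 0.1928; Cmin,ss = (1954/143)·f/(1−f) ≈ 3.264 mcg/mL.
Regimen B: f = (1/2)^(23/16) ≈ 0.3692; Cmin,ss = (487/143)·f/(1−f) ≈ 1.993 mcg/mL.
Difference ≈ 3.264 − 1.993 ≈ 1.271 mcg/mL.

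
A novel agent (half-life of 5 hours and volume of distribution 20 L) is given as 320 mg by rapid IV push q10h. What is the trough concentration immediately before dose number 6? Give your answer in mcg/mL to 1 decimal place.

5.3 mcg/mL

f = (1/2)^(τ/t½) = (1/2)^(10/5) ≈ 0.2500.
C₀ = D/Vd = 320/20 ≈ 16.000 mcg/mL.
Before the 6th dose, 5 doses have been given. Superposition: Cmin = C₀·(f + f² + … + f^5).
≈ 16.000 × (0.2500 + 0.0625 + 0.0156 + 0.0039 + 0.0010) ≈ 16.000 × 0.3330 ≈ 5.328 mcg/mL.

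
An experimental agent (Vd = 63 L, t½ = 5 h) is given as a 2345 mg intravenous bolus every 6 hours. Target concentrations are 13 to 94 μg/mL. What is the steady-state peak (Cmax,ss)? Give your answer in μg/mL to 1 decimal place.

τ/t½ = 6/5 ≈ 1.2, so fraction remaining f = (1/2)^(6/5) ≈ 0.4353.
At steady state, accumulation factor R = 1/(1 − e^(−kτ)) ≈ 1.7709.
Single-dose peak C₀ = D/Vd = 2345/63 ≈ 37.222 μg/mL.
Cmax,ss = C₀/(1 − f) ≈ 37.222/0.5647 ≈ 65.915 μg/mL.
Peak 65.9 μg/mL vs MTC 94 μg/mL: below toxic threshold.

65.9 μg/mL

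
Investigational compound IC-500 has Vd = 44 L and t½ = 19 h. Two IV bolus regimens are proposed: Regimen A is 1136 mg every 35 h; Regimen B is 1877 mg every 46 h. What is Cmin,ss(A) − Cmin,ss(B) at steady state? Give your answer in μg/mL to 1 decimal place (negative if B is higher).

Regimen A: f = (1/2)^(35/19) ≈ 0.2789; Cmin,ss = (1136/44)·f/(1−f) ≈ 9.986 μg/mL.
Regimen B: f = (1/2)^(46/19) ≈ 0.1867; Cmin,ss = (1877/44)·f/(1−f) ≈ 9.793 μg/mL.
Difference ≈ 9.986 − 9.793 ≈ 0.193 μg/mL.

0.2 μg/mL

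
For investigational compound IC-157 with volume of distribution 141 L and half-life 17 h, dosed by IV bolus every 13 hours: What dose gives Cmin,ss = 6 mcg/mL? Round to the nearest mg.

591 mg

τ/t½ = 13/17 ≈ 0.76471, so f = (1/2)^(13/17) ≈ 0.588573.
Cmin,ss = (D/Vd)·f/(1−f), so D = Cmin,ss·Vd·(1−f)/f.
D = 6 × 141 × (1−f)/f ≈ 6 × 141 × 0.69902 ≈ 591.37 mg.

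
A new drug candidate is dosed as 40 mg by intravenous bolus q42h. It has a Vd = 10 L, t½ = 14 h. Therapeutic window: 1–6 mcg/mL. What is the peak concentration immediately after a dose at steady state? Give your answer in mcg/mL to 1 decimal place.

τ = 42 h = 3 half-lives, so f = (1/2)^3 = 0.125.
Accumulation ratio R = 1/(1 − f) = 1/0.875 = 8/7.
Single-dose peak C₀ = D/Vd = 40/10 = 4 mcg/mL.
Steady-state peak Cmax,ss = C₀·R = 4 × 8/7 ≈ 4.571 mcg/mL.
Peak 4.6 mcg/mL vs MTC 6 mcg/mL: below toxic threshold.

4.6 mcg/mL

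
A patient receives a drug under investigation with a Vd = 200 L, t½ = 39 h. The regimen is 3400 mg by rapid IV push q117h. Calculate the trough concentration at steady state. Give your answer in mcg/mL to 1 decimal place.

2.4 mcg/mL

The dosing interval is 3 half-lives, so f = 2^(−3) = 0.125.
At steady state, R = 1/(1 − 0.125) = 8/7.
Single-dose peak C₀ = D/Vd = 3400/200 = 17 mcg/mL.
Steady-state peak Cmax,ss = C₀·R = 17 × 8/7 ≈ 19.429 mcg/mL.
Steady-state trough Cmin,ss = Cmax,ss·f ≈ 19.429 × 0.125 ≈ 2.429 mcg/mL.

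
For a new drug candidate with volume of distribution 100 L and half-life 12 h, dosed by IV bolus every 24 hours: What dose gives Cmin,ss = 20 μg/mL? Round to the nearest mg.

τ/t½ = 24/12 ≈ 2, so f = (1/2)^(24/12) ≈ 0.250000.
Cmin,ss = (D/Vd)·f/(1−f), so D = Cmin,ss·Vd·(1−f)/f.
D = 20 × 100 × (1−f)/f ≈ 20 × 100 × 3.00000 ≈ 6000.00 mg.

6000 mg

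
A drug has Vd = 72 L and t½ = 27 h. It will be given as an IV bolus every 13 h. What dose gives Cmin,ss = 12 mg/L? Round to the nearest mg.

342 mg

τ/t½ = 13/27 ≈ 0.48148, so f = (1/2)^(13/27) ≈ 0.716242.
Cmin,ss = (D/Vd)·f/(1−f), so D = Cmin,ss·Vd·(1−f)/f.
D = 12 × 72 × (1−f)/f ≈ 12 × 72 × 0.39618 ≈ 342.30 mg.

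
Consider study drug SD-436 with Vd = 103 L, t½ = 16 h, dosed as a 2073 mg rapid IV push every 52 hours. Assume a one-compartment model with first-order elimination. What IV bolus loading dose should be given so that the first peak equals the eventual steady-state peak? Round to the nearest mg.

2316 mg

f = (1/2)^(52/16) ≈ 0.105112; accumulation ratio R = 1/(1−f) ≈ 1.11746.
Loading dose to hit Cmax,ss on first dose: D_load = D_maint·R ≈ 2073 × 1.11746 ≈ 2316.49 mg.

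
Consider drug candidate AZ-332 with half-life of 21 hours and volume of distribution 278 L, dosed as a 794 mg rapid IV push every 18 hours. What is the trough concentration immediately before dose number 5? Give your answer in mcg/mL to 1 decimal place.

f = (1/2)^(τ/t½) = (1/2)^(18/21) ≈ 0.5520.
C₀ = D/Vd = 794/278 ≈ 2.856 mcg/mL.
Before the 5th dose, 4 doses have been given. Superposition: Cmin = C₀·(f + f² + … + f^4).
≈ 2.856 × (0.5520 + 0.3047 + 0.1682 + 0.0928) ≈ 2.856 × 1.1177 ≈ 3.192 mcg/mL.

3.2 mcg/mL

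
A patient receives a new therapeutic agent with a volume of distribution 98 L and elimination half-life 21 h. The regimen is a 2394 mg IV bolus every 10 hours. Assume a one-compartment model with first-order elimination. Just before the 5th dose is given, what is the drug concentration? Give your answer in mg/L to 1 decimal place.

45.8 mg/L

f = (1/2)^(τ/t½) = (1/2)^(10/21) ≈ 0.7189.
C₀ = D/Vd = 2394/98 ≈ 24.429 mg/L.
Before the 5th dose, 4 doses have been given. Superposition: Cmin = C₀·(f + f² + … + f^4).
≈ 24.429 × (0.7189 + 0.5168 + 0.3715 + 0.2671) ≈ 24.429 × 1.8743 ≈ 45.787 mg/L.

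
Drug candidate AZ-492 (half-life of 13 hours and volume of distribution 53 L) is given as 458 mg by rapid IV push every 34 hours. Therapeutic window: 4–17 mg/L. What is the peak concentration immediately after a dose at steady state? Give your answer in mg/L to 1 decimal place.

k = ln2/t½ = ln2/13 ≈ 0.053319 h⁻¹; fraction remaining f = e^(−kτ) = e^(−0.053319×34) ≈ 0.1632.
At steady state, accumulation factor R = 1/(1 − e^(−kτ)) ≈ 1.1950.
Each bolus raises the concentration by D/Vd = 458/53 ≈ 8.642 mg/L.
Steady-state peak Cmax,ss = C₀·R ≈ 8.642 × 1.1950 ≈ 10.327 mg/L.
Peak 10.3 mg/L vs MTC 17 mg/L: below toxic threshold.

10.3 mg/L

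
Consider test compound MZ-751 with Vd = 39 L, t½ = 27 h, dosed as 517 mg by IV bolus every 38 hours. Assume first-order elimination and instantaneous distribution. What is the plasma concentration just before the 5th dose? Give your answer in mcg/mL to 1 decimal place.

f = (1/2)^(τ/t½) = (1/2)^(38/27) ≈ 0.3770.
C₀ = D/Vd = 517/39 ≈ 13.256 mcg/mL.
Before the 5th dose, 4 doses have been given. Superposition: Cmin = C₀·(f + f² + … + f^4).
≈ 13.256 × (0.3770 + 0.1421 + 0.0536 + 0.0202) ≈ 13.256 × 0.5929 ≈ 7.859 mcg/mL.

7.9 mcg/mL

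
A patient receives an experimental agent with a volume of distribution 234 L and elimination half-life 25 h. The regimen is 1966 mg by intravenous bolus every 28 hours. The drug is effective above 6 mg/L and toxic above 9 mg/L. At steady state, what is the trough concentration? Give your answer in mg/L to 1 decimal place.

τ/t½ = 28/25 ≈ 1.12, so fraction remaining f = (1/2)^(28/25) ≈ 0.4601.
At steady state, accumulation factor R = 1/(1 − e^(−kτ)) ≈ 1.8522.
Each bolus raises the concentration by D/Vd = 1966/234 ≈ 8.402 mg/L.
Cmax,ss = C₀/(1 − f) ≈ 8.402/0.5399 ≈ 15.562 mg/L.
One interval later, Cmin,ss = Cmax,ss·e^(−kτ) ≈ 15.562 × 0.4601 ≈ 7.160 mg/L.
Trough 7.2 mg/L vs MEC 6 mg/L: adequate.

7.2 mg/L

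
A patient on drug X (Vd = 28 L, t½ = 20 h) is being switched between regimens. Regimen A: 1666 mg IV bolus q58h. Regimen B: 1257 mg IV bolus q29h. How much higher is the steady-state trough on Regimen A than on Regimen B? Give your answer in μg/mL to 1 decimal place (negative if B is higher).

-16.7 μg/mL

Regimen A: f = (1/2)^(58/20) ≈ 0.1340; Cmin,ss = (1666/28)·f/(1−f) ≈ 9.207 μg/mL.
Regimen B: f = (1/2)^(29/20) ≈ 0.3660; Cmin,ss = (1257/28)·f/(1−f) ≈ 25.916 μg/mL.
Difference ≈ 9.207 − 25.916 ≈ -16.709 μg/mL.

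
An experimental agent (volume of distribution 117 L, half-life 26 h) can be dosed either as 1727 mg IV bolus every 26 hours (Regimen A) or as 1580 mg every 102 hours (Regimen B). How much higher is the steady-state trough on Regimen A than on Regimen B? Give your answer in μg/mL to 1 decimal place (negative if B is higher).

13.8 μg/mL

Regimen A: f = (1/2)^(26/26) ≈ 0.5000; Cmin,ss = (1727/117)·f/(1−f) ≈ 14.761 μg/mL.
Regimen B: f = (1/2)^(102/26) ≈ 0.0659; Cmin,ss = (1580/117)·f/(1−f) ≈ 0.953 μg/mL.
Difference ≈ 14.761 − 0.953 ≈ 13.808 μg/mL.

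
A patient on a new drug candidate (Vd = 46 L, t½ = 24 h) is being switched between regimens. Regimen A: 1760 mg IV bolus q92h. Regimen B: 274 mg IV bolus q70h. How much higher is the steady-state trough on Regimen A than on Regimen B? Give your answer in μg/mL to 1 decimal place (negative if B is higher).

Regimen A: f = (1/2)^(92/24) ≈ 0.0702; Cmin,ss = (1760/46)·f/(1−f) ≈ 2.889 μg/mL.
Regimen B: f = (1/2)^(70/24) ≈ 0.1324; Cmin,ss = (274/46)·f/(1−f) ≈ 0.909 μg/mL.
Difference ≈ 2.889 − 0.909 ≈ 1.980 μg/mL.

2.0 μg/mL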